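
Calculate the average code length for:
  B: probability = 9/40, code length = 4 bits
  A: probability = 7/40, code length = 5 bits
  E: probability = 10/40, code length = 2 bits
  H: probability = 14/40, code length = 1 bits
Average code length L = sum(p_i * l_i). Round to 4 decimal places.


Weighted contributions p_i * l_i:
  B: (9/40) * 4 = 36/40
  A: (7/40) * 5 = 35/40
  E: (10/40) * 2 = 20/40
  H: (14/40) * 1 = 14/40
Sum = (36 + 35 + 20 + 14)/40 = 105/40

L = 105/40 = 2.6250 bits/symbol


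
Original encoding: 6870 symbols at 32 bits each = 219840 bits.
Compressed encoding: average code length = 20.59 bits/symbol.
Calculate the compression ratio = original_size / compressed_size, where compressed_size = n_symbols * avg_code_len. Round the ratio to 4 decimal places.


original_size = n_symbols * orig_bits = 6870 * 32 = 219840 bits
compressed_size = n_symbols * avg_code_len = 6870 * 20.59 = 141453.3 bits
ratio = original_size / compressed_size = 219840 / 141453.3 = 1.5542

Compression ratio = 1.5542


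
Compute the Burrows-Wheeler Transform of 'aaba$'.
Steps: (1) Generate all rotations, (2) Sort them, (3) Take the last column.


Rotations (sorted):
  0: $aaba -> last char: a
  1: a$aab -> last char: b
  2: aaba$ -> last char: $
  3: aba$a -> last char: a
  4: ba$aa -> last char: a


BWT = ab$aa


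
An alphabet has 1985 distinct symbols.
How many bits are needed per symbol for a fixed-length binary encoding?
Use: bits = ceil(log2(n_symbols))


log2(1985) = 10.9549
Bracket: 2^10 = 1024 < 1985 <= 2^11 = 2048
So ceil(log2(1985)) = 11

bits = ceil(log2(1985)) = ceil(10.9549) = 11 bits


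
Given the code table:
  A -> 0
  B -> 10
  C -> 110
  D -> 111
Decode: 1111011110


Decoding:
111 -> D
10 -> B
111 -> D
10 -> B


Result: DBDB


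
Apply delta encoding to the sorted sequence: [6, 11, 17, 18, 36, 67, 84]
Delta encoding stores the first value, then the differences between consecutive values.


First value: 6
Deltas:
  11 - 6 = 5
  17 - 11 = 6
  18 - 17 = 1
  36 - 18 = 18
  67 - 36 = 31
  84 - 67 = 17


Delta encoded: [6, 5, 6, 1, 18, 31, 17]


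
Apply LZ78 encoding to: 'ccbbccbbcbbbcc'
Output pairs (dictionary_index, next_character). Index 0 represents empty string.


LZ78 encoding steps:
Dictionary: {0: ''}
Step 1: w='' (idx 0), next='c' -> output (0, 'c'), add 'c' as idx 1
Step 2: w='c' (idx 1), next='b' -> output (1, 'b'), add 'cb' as idx 2
Step 3: w='' (idx 0), next='b' -> output (0, 'b'), add 'b' as idx 3
Step 4: w='c' (idx 1), next='c' -> output (1, 'c'), add 'cc' as idx 4
Step 5: w='b' (idx 3), next='b' -> output (3, 'b'), add 'bb' as idx 5
Step 6: w='cb' (idx 2), next='b' -> output (2, 'b'), add 'cbb' as idx 6
Step 7: w='b' (idx 3), next='c' -> output (3, 'c'), add 'bc' as idx 7
Step 8: w='c' (idx 1), end of input -> output (1, '')


Encoded: [(0, 'c'), (1, 'b'), (0, 'b'), (1, 'c'), (3, 'b'), (2, 'b'), (3, 'c'), (1, '')]


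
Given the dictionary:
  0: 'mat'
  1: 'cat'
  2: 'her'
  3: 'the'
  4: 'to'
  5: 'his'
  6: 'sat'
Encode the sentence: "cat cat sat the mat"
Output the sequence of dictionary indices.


Look up each word in the dictionary:
  'cat' -> 1
  'cat' -> 1
  'sat' -> 6
  'the' -> 3
  'mat' -> 0

Encoded: [1, 1, 6, 3, 0]


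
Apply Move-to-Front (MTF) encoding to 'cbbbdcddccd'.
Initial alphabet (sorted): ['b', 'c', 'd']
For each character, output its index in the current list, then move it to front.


MTF encoding:
'c': index 1 in ['b', 'c', 'd'] -> ['c', 'b', 'd']
'b': index 1 in ['c', 'b', 'd'] -> ['b', 'c', 'd']
'b': index 0 in ['b', 'c', 'd'] -> ['b', 'c', 'd']
'b': index 0 in ['b', 'c', 'd'] -> ['b', 'c', 'd']
'd': index 2 in ['b', 'c', 'd'] -> ['d', 'b', 'c']
'c': index 2 in ['d', 'b', 'c'] -> ['c', 'd', 'b']
'd': index 1 in ['c', 'd', 'b'] -> ['d', 'c', 'b']
'd': index 0 in ['d', 'c', 'b'] -> ['d', 'c', 'b']
'c': index 1 in ['d', 'c', 'b'] -> ['c', 'd', 'b']
'c': index 0 in ['c', 'd', 'b'] -> ['c', 'd', 'b']
'd': index 1 in ['c', 'd', 'b'] -> ['d', 'c', 'b']


Output: [1, 1, 0, 0, 2, 2, 1, 0, 1, 0, 1]


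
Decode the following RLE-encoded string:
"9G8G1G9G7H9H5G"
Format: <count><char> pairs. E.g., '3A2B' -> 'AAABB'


Expanding each <count><char> pair:
  9G -> 'GGGGGGGGG'
  8G -> 'GGGGGGGG'
  1G -> 'G'
  9G -> 'GGGGGGGGG'
  7H -> 'HHHHHHH'
  9H -> 'HHHHHHHHH'
  5G -> 'GGGGG'

Decoded = GGGGGGGGGGGGGGGGGGGGGGGGGGGHHHHHHHHHHHHHHHHGGGGG


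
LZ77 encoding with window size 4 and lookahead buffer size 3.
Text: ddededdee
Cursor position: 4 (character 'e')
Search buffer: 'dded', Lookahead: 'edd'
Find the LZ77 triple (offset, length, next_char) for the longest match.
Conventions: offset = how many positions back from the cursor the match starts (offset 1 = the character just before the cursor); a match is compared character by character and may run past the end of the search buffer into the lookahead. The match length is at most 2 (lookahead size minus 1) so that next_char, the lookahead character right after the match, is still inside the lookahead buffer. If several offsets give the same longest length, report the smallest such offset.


Try each offset into the search buffer:
  offset=1 (pos 3, char 'd'): match length 0
  offset=2 (pos 2, char 'e'): match length 2
  offset=3 (pos 1, char 'd'): match length 0
  offset=4 (pos 0, char 'd'): match length 0
Longest match has length 2 at offset 2.
next_char = character at position 4 + 2 = 6 -> 'd'

Best match: offset=2, length=2 (matching 'ed' starting at position 2)
LZ77 triple: (2, 2, 'd')


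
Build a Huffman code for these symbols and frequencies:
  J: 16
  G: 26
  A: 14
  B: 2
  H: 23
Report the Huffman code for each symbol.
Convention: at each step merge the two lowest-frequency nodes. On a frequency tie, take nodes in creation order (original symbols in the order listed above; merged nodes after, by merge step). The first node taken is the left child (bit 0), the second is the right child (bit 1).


Huffman tree construction:
Step 1: Merge B(2) + A(14) = 16
Step 2: Merge J(16) + (B+A)(16) = 32
Step 3: Merge H(23) + G(26) = 49
Step 4: Merge (J+(B+A))(32) + (H+G)(49) = 81
Read each symbol's code off the tree from the root (left child = 0, right child = 1).

Codes:
  J: 00 (length 2)
  G: 11 (length 2)
  A: 011 (length 3)
  B: 010 (length 3)
  H: 10 (length 2)
Average code length: 178/81 = 2.1975 bits/symbol


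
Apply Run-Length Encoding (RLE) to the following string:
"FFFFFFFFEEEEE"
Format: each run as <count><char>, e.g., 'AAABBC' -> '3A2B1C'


Scanning runs left to right:
  i=0: run of 'F' x 8 -> '8F'
  i=8: run of 'E' x 5 -> '5E'

RLE = 8F5E


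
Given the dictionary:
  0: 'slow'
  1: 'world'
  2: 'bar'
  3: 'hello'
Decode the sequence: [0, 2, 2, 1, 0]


Look up each index in the dictionary:
  0 -> 'slow'
  2 -> 'bar'
  2 -> 'bar'
  1 -> 'world'
  0 -> 'slow'

Decoded: "slow bar bar world slow"


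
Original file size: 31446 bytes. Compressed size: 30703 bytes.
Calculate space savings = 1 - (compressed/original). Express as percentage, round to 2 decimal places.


ratio = compressed/original = 30703/31446 = 0.976372
savings = 1 - ratio = 1 - 0.976372 = 0.023628
as a percentage: 0.023628 * 100 = 2.36%

Space savings = 1 - 30703/31446 = 2.36%


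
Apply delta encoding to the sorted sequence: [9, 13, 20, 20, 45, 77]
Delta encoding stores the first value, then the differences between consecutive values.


First value: 9
Deltas:
  13 - 9 = 4
  20 - 13 = 7
  20 - 20 = 0
  45 - 20 = 25
  77 - 45 = 32


Delta encoded: [9, 4, 7, 0, 25, 32]


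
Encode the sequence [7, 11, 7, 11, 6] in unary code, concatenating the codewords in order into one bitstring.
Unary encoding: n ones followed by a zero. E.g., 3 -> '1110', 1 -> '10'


Encode each number as n ones followed by a terminating 0:
  7 -> 11111110 (8 bits)
  11 -> 111111111110 (12 bits)
  7 -> 11111110 (8 bits)
  11 -> 111111111110 (12 bits)
  6 -> 1111110 (7 bits)
Total length = 8 + 12 + 8 + 12 + 7 = 47 bits.

Unary([7, 11, 7, 11, 6]) = 11111110111111111110111111101111111111101111110 (47 bits)


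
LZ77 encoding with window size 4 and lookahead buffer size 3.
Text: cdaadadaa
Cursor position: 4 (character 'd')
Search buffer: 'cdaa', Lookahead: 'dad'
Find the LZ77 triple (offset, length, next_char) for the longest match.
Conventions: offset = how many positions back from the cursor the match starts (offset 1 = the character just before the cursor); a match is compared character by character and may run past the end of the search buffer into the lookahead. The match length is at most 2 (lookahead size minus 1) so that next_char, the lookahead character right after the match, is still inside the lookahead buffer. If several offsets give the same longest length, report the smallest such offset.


Try each offset into the search buffer:
  offset=1 (pos 3, char 'a'): match length 0
  offset=2 (pos 2, char 'a'): match length 0
  offset=3 (pos 1, char 'd'): match length 2
  offset=4 (pos 0, char 'c'): match length 0
Longest match has length 2 at offset 3.
next_char = character at position 4 + 2 = 6 -> 'd'

Best match: offset=3, length=2 (matching 'da' starting at position 1)
LZ77 triple: (3, 2, 'd')


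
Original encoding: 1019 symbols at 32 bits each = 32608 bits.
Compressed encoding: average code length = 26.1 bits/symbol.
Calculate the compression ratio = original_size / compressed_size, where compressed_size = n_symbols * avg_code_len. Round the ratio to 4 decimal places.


original_size = n_symbols * orig_bits = 1019 * 32 = 32608 bits
compressed_size = n_symbols * avg_code_len = 1019 * 26.1 = 26595.9 bits
ratio = original_size / compressed_size = 32608 / 26595.9 = 1.2261

Compression ratio = 1.2261


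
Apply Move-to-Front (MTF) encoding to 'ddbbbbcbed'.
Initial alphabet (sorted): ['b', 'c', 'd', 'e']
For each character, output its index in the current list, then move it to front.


MTF encoding:
'd': index 2 in ['b', 'c', 'd', 'e'] -> ['d', 'b', 'c', 'e']
'd': index 0 in ['d', 'b', 'c', 'e'] -> ['d', 'b', 'c', 'e']
'b': index 1 in ['d', 'b', 'c', 'e'] -> ['b', 'd', 'c', 'e']
'b': index 0 in ['b', 'd', 'c', 'e'] -> ['b', 'd', 'c', 'e']
'b': index 0 in ['b', 'd', 'c', 'e'] -> ['b', 'd', 'c', 'e']
'b': index 0 in ['b', 'd', 'c', 'e'] -> ['b', 'd', 'c', 'e']
'c': index 2 in ['b', 'd', 'c', 'e'] -> ['c', 'b', 'd', 'e']
'b': index 1 in ['c', 'b', 'd', 'e'] -> ['b', 'c', 'd', 'e']
'e': index 3 in ['b', 'c', 'd', 'e'] -> ['e', 'b', 'c', 'd']
'd': index 3 in ['e', 'b', 'c', 'd'] -> ['d', 'e', 'b', 'c']


Output: [2, 0, 1, 0, 0, 0, 2, 1, 3, 3]


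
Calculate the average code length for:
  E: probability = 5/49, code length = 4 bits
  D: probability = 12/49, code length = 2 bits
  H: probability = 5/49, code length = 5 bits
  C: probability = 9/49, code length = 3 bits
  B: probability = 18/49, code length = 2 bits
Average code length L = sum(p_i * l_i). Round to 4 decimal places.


Weighted contributions p_i * l_i:
  E: (5/49) * 4 = 20/49
  D: (12/49) * 2 = 24/49
  H: (5/49) * 5 = 25/49
  C: (9/49) * 3 = 27/49
  B: (18/49) * 2 = 36/49
Sum = (20 + 24 + 25 + 27 + 36)/49 = 132/49

L = 132/49 = 2.6939 bits/symbol


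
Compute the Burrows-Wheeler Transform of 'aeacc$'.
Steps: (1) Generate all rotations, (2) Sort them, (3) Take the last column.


Rotations (sorted):
  0: $aeacc -> last char: c
  1: acc$ae -> last char: e
  2: aeacc$ -> last char: $
  3: c$aeac -> last char: c
  4: cc$aea -> last char: a
  5: eacc$a -> last char: a


BWT = ce$caa


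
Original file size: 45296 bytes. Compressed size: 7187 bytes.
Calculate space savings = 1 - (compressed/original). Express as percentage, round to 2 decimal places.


ratio = compressed/original = 7187/45296 = 0.158667
savings = 1 - ratio = 1 - 0.158667 = 0.841333
as a percentage: 0.841333 * 100 = 84.13%

Space savings = 1 - 7187/45296 = 84.13%


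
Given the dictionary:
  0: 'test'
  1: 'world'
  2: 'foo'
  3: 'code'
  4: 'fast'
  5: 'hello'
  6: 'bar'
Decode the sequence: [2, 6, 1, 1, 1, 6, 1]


Look up each index in the dictionary:
  2 -> 'foo'
  6 -> 'bar'
  1 -> 'world'
  1 -> 'world'
  1 -> 'world'
  6 -> 'bar'
  1 -> 'world'

Decoded: "foo bar world world world bar world"


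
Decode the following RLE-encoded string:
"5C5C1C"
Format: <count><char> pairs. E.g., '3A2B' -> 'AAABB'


Expanding each <count><char> pair:
  5C -> 'CCCCC'
  5C -> 'CCCCC'
  1C -> 'C'

Decoded = CCCCCCCCCCC


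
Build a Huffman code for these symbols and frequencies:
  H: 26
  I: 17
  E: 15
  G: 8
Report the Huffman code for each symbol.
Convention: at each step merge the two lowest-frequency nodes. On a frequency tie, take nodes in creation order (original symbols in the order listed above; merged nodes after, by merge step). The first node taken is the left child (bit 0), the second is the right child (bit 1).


Huffman tree construction:
Step 1: Merge G(8) + E(15) = 23
Step 2: Merge I(17) + (G+E)(23) = 40
Step 3: Merge H(26) + (I+(G+E))(40) = 66
Read each symbol's code off the tree from the root (left child = 0, right child = 1).

Codes:
  H: 0 (length 1)
  I: 10 (length 2)
  E: 111 (length 3)
  G: 110 (length 3)
Average code length: 129/66 = 1.9545 bits/symbol


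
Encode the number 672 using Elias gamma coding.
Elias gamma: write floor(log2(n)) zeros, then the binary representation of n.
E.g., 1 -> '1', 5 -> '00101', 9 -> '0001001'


num_bits = floor(log2(672)) + 1 = 10
leading_zeros = num_bits - 1 = 9
binary(672) = 1010100000

Elias gamma(672) = '000000000' + '1010100000' = 0000000001010100000 (19 bits)


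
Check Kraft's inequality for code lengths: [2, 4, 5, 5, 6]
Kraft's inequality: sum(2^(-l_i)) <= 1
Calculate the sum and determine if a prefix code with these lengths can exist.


Sum = 2^(-2) + 2^(-4) + 2^(-5) + 2^(-5) + 2^(-6)
    = 0.25 + 0.0625 + 0.03125 + 0.03125 + 0.015625
    = 25/64 = 0.390625
Since 0.390625 <= 1, Kraft's inequality IS satisfied.
A prefix code with these lengths CAN exist.

Kraft sum = 0.390625. Satisfied.


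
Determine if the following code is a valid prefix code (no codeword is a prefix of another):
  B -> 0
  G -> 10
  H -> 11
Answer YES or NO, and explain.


Checking each pair (does one codeword prefix another?):
  B='0' vs G='10': no prefix
  B='0' vs H='11': no prefix
  G='10' vs B='0': no prefix
  G='10' vs H='11': no prefix
  H='11' vs B='0': no prefix
  H='11' vs G='10': no prefix
No violation found over all pairs.

YES -- this is a valid prefix code. No codeword is a prefix of any other codeword.


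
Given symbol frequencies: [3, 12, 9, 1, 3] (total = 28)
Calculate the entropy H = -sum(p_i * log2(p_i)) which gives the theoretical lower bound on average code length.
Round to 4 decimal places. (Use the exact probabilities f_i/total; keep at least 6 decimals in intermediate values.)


Per-symbol terms -p_i * log2(p_i) with p_i = f_i/28:
  p = 3/28 = 0.107143: log2(p) = -3.222392, -p*log2(p) = 0.345256
  p = 12/28 = 0.428571: log2(p) = -1.222392, -p*log2(p) = 0.523882
  p = 9/28 = 0.321429: log2(p) = -1.637430, -p*log2(p) = 0.526317
  p = 1/28 = 0.035714: log2(p) = -4.807355, -p*log2(p) = 0.171691
  p = 3/28 = 0.107143: log2(p) = -3.222392, -p*log2(p) = 0.345256
H = 0.345256 + 0.523882 + 0.526317 + 0.171691 + 0.345256 = 1.912402

H = 1.9124 bits/symbol


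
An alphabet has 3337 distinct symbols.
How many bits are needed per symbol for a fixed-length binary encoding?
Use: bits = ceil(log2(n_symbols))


log2(3337) = 11.7043
Bracket: 2^11 = 2048 < 3337 <= 2^12 = 4096
So ceil(log2(3337)) = 12

bits = ceil(log2(3337)) = ceil(11.7043) = 12 bits


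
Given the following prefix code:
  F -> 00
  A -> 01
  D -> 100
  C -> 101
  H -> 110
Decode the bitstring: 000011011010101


Decoding step by step:
Bits 00 -> F
Bits 00 -> F
Bits 110 -> H
Bits 110 -> H
Bits 101 -> C
Bits 01 -> A


Decoded message: FFHHCA


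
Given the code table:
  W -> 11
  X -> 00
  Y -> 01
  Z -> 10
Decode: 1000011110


Decoding:
10 -> Z
00 -> X
01 -> Y
11 -> W
10 -> Z


Result: ZXYWZ


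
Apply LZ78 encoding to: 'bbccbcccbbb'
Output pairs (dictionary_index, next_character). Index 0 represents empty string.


LZ78 encoding steps:
Dictionary: {0: ''}
Step 1: w='' (idx 0), next='b' -> output (0, 'b'), add 'b' as idx 1
Step 2: w='b' (idx 1), next='c' -> output (1, 'c'), add 'bc' as idx 2
Step 3: w='' (idx 0), next='c' -> output (0, 'c'), add 'c' as idx 3
Step 4: w='bc' (idx 2), next='c' -> output (2, 'c'), add 'bcc' as idx 4
Step 5: w='c' (idx 3), next='b' -> output (3, 'b'), add 'cb' as idx 5
Step 6: w='b' (idx 1), next='b' -> output (1, 'b'), add 'bb' as idx 6


Encoded: [(0, 'b'), (1, 'c'), (0, 'c'), (2, 'c'), (3, 'b'), (1, 'b')]


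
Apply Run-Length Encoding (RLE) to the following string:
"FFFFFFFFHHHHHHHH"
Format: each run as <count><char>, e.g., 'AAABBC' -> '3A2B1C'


Scanning runs left to right:
  i=0: run of 'F' x 8 -> '8F'
  i=8: run of 'H' x 8 -> '8H'

RLE = 8F8H


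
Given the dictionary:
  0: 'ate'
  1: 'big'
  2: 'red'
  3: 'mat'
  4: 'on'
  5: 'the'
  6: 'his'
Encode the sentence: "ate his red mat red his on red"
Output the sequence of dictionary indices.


Look up each word in the dictionary:
  'ate' -> 0
  'his' -> 6
  'red' -> 2
  'mat' -> 3
  'red' -> 2
  'his' -> 6
  'on' -> 4
  'red' -> 2

Encoded: [0, 6, 2, 3, 2, 6, 4, 2]


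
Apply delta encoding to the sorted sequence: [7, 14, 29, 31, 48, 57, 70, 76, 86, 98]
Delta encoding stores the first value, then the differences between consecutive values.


First value: 7
Deltas:
  14 - 7 = 7
  29 - 14 = 15
  31 - 29 = 2
  48 - 31 = 17
  57 - 48 = 9
  70 - 57 = 13
  76 - 70 = 6
  86 - 76 = 10
  98 - 86 = 12


Delta encoded: [7, 7, 15, 2, 17, 9, 13, 6, 10, 12]


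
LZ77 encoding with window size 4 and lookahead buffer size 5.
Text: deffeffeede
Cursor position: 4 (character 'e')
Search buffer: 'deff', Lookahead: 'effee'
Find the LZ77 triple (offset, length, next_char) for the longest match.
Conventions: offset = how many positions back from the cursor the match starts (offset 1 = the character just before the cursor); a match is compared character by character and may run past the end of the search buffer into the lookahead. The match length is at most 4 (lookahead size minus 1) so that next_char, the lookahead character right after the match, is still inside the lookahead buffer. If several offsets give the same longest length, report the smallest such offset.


Try each offset into the search buffer:
  offset=1 (pos 3, char 'f'): match length 0
  offset=2 (pos 2, char 'f'): match length 0
  offset=3 (pos 1, char 'e'): match length 4
  offset=4 (pos 0, char 'd'): match length 0
Longest match has length 4 at offset 3.
next_char = character at position 4 + 4 = 8 -> 'e'

Best match: offset=3, length=4 (matching 'effe' starting at position 1)
LZ77 triple: (3, 4, 'e')


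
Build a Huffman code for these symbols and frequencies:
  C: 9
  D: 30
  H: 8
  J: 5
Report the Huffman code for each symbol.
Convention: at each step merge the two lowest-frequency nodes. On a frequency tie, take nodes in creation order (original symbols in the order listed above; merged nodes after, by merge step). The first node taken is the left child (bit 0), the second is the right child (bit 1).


Huffman tree construction:
Step 1: Merge J(5) + H(8) = 13
Step 2: Merge C(9) + (J+H)(13) = 22
Step 3: Merge (C+(J+H))(22) + D(30) = 52
Read each symbol's code off the tree from the root (left child = 0, right child = 1).

Codes:
  C: 00 (length 2)
  D: 1 (length 1)
  H: 011 (length 3)
  J: 010 (length 3)
Average code length: 87/52 = 1.6731 bits/symbol


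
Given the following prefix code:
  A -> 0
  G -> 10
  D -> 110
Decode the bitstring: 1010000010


Decoding step by step:
Bits 10 -> G
Bits 10 -> G
Bits 0 -> A
Bits 0 -> A
Bits 0 -> A
Bits 0 -> A
Bits 10 -> G


Decoded message: GGAAAAG


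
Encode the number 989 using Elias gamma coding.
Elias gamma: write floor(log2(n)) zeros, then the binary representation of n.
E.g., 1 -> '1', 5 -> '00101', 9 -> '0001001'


num_bits = floor(log2(989)) + 1 = 10
leading_zeros = num_bits - 1 = 9
binary(989) = 1111011101

Elias gamma(989) = '000000000' + '1111011101' = 0000000001111011101 (19 bits)


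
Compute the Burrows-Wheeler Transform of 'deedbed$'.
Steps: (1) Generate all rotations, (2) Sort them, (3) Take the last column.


Rotations (sorted):
  0: $deedbed -> last char: d
  1: bed$deed -> last char: d
  2: d$deedbe -> last char: e
  3: dbed$dee -> last char: e
  4: deedbed$ -> last char: $
  5: ed$deedb -> last char: b
  6: edbed$de -> last char: e
  7: eedbed$d -> last char: d


BWT = ddee$bed


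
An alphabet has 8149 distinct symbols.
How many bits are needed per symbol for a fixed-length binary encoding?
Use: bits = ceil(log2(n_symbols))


log2(8149) = 12.9924
Bracket: 2^12 = 4096 < 8149 <= 2^13 = 8192
So ceil(log2(8149)) = 13

bits = ceil(log2(8149)) = ceil(12.9924) = 13 bits


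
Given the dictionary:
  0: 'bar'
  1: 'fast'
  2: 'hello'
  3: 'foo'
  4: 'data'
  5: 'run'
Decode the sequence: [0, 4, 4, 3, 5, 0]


Look up each index in the dictionary:
  0 -> 'bar'
  4 -> 'data'
  4 -> 'data'
  3 -> 'foo'
  5 -> 'run'
  0 -> 'bar'

Decoded: "bar data data foo run bar"


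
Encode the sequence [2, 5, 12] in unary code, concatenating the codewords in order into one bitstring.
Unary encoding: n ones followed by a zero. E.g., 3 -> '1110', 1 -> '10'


Encode each number as n ones followed by a terminating 0:
  2 -> 110 (3 bits)
  5 -> 111110 (6 bits)
  12 -> 1111111111110 (13 bits)
Total length = 3 + 6 + 13 = 22 bits.

Unary([2, 5, 12]) = 1101111101111111111110 (22 bits)


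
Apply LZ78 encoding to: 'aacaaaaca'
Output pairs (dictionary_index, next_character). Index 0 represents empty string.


LZ78 encoding steps:
Dictionary: {0: ''}
Step 1: w='' (idx 0), next='a' -> output (0, 'a'), add 'a' as idx 1
Step 2: w='a' (idx 1), next='c' -> output (1, 'c'), add 'ac' as idx 2
Step 3: w='a' (idx 1), next='a' -> output (1, 'a'), add 'aa' as idx 3
Step 4: w='aa' (idx 3), next='c' -> output (3, 'c'), add 'aac' as idx 4
Step 5: w='a' (idx 1), end of input -> output (1, '')


Encoded: [(0, 'a'), (1, 'c'), (1, 'a'), (3, 'c'), (1, '')]


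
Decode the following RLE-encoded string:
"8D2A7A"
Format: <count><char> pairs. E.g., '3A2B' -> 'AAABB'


Expanding each <count><char> pair:
  8D -> 'DDDDDDDD'
  2A -> 'AA'
  7A -> 'AAAAAAA'

Decoded = DDDDDDDDAAAAAAAAA


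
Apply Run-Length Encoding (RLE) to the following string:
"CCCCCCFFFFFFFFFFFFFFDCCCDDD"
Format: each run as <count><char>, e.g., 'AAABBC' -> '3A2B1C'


Scanning runs left to right:
  i=0: run of 'C' x 6 -> '6C'
  i=6: run of 'F' x 14 -> '14F'
  i=20: run of 'D' x 1 -> '1D'
  i=21: run of 'C' x 3 -> '3C'
  i=24: run of 'D' x 3 -> '3D'

RLE = 6C14F1D3C3D


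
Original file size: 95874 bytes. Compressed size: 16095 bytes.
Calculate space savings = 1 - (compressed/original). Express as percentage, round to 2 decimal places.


ratio = compressed/original = 16095/95874 = 0.167877
savings = 1 - ratio = 1 - 0.167877 = 0.832123
as a percentage: 0.832123 * 100 = 83.21%

Space savings = 1 - 16095/95874 = 83.21%


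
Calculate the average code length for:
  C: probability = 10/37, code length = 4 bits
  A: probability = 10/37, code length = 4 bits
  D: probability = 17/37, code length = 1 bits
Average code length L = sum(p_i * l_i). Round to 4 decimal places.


Weighted contributions p_i * l_i:
  C: (10/37) * 4 = 40/37
  A: (10/37) * 4 = 40/37
  D: (17/37) * 1 = 17/37
Sum = (40 + 40 + 17)/37 = 97/37

L = 97/37 = 2.6216 bits/symbol


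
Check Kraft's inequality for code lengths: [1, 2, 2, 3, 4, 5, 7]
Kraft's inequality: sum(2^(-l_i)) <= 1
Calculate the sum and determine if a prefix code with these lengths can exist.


Sum = 2^(-1) + 2^(-2) + 2^(-2) + 2^(-3) + 2^(-4) + 2^(-5) + 2^(-7)
    = 0.5 + 0.25 + 0.25 + 0.125 + 0.0625 + 0.03125 + 0.0078125
    = 157/128 = 1.2265625
Since 1.2265625 > 1, Kraft's inequality is NOT satisfied.
A prefix code with these lengths CANNOT exist.

Kraft sum = 1.2265625. Not satisfied.


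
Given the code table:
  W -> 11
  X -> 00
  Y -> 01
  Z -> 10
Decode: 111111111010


Decoding:
11 -> W
11 -> W
11 -> W
11 -> W
10 -> Z
10 -> Z


Result: WWWWZZ


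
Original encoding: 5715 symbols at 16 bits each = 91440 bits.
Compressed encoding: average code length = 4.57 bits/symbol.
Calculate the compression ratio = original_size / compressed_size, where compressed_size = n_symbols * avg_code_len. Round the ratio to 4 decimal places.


original_size = n_symbols * orig_bits = 5715 * 16 = 91440 bits
compressed_size = n_symbols * avg_code_len = 5715 * 4.57 = 26117.55 bits
ratio = original_size / compressed_size = 91440 / 26117.55 = 3.5011

Compression ratio = 3.5011


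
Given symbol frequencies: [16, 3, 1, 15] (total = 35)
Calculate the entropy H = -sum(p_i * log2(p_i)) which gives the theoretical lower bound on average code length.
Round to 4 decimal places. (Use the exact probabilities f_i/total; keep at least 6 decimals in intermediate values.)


Per-symbol terms -p_i * log2(p_i) with p_i = f_i/35:
  p = 16/35 = 0.457143: log2(p) = -1.129283, -p*log2(p) = 0.516244
  p = 3/35 = 0.085714: log2(p) = -3.544321, -p*log2(p) = 0.303799
  p = 1/35 = 0.028571: log2(p) = -5.129283, -p*log2(p) = 0.146551
  p = 15/35 = 0.428571: log2(p) = -1.222392, -p*log2(p) = 0.523882
H = 0.516244 + 0.303799 + 0.146551 + 0.523882 = 1.490476

H = 1.4905 bits/symbol


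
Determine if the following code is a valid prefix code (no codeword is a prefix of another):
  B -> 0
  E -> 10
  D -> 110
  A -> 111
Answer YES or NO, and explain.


Checking each pair (does one codeword prefix another?):
  B='0' vs E='10': no prefix
  B='0' vs D='110': no prefix
  B='0' vs A='111': no prefix
  E='10' vs B='0': no prefix
  E='10' vs D='110': no prefix
  E='10' vs A='111': no prefix
  D='110' vs B='0': no prefix
  D='110' vs E='10': no prefix
  D='110' vs A='111': no prefix
  A='111' vs B='0': no prefix
  A='111' vs E='10': no prefix
  A='111' vs D='110': no prefix
No violation found over all pairs.

YES -- this is a valid prefix code. No codeword is a prefix of any other codeword.


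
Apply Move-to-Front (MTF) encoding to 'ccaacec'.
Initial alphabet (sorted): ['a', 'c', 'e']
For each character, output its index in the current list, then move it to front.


MTF encoding:
'c': index 1 in ['a', 'c', 'e'] -> ['c', 'a', 'e']
'c': index 0 in ['c', 'a', 'e'] -> ['c', 'a', 'e']
'a': index 1 in ['c', 'a', 'e'] -> ['a', 'c', 'e']
'a': index 0 in ['a', 'c', 'e'] -> ['a', 'c', 'e']
'c': index 1 in ['a', 'c', 'e'] -> ['c', 'a', 'e']
'e': index 2 in ['c', 'a', 'e'] -> ['e', 'c', 'a']
'c': index 1 in ['e', 'c', 'a'] -> ['c', 'e', 'a']


Output: [1, 0, 1, 0, 1, 2, 1]


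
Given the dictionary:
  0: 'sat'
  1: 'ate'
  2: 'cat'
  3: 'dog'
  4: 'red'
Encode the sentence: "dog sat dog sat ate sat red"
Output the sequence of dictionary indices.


Look up each word in the dictionary:
  'dog' -> 3
  'sat' -> 0
  'dog' -> 3
  'sat' -> 0
  'ate' -> 1
  'sat' -> 0
  'red' -> 4

Encoded: [3, 0, 3, 0, 1, 0, 4]


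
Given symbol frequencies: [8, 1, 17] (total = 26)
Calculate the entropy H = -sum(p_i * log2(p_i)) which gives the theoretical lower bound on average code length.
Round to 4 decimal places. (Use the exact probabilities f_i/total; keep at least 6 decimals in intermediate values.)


Per-symbol terms -p_i * log2(p_i) with p_i = f_i/26:
  p = 8/26 = 0.307692: log2(p) = -1.700440, -p*log2(p) = 0.523212
  p = 1/26 = 0.038462: log2(p) = -4.700440, -p*log2(p) = 0.180786
  p = 17/26 = 0.653846: log2(p) = -0.612977, -p*log2(p) = 0.400793
H = 0.523212 + 0.180786 + 0.400793 = 1.104791

H = 1.1048 bits/symbol


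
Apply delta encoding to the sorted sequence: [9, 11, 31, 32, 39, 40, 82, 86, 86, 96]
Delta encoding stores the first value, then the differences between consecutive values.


First value: 9
Deltas:
  11 - 9 = 2
  31 - 11 = 20
  32 - 31 = 1
  39 - 32 = 7
  40 - 39 = 1
  82 - 40 = 42
  86 - 82 = 4
  86 - 86 = 0
  96 - 86 = 10


Delta encoded: [9, 2, 20, 1, 7, 1, 42, 4, 0, 10]


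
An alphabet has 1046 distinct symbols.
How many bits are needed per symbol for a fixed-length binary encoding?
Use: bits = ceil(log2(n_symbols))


log2(1046) = 10.0307
Bracket: 2^10 = 1024 < 1046 <= 2^11 = 2048
So ceil(log2(1046)) = 11

bits = ceil(log2(1046)) = ceil(10.0307) = 11 bits


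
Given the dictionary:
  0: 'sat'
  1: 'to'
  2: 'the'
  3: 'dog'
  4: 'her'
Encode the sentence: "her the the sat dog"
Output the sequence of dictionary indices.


Look up each word in the dictionary:
  'her' -> 4
  'the' -> 2
  'the' -> 2
  'sat' -> 0
  'dog' -> 3

Encoded: [4, 2, 2, 0, 3]


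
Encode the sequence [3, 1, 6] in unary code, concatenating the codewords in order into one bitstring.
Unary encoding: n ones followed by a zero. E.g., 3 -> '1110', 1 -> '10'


Encode each number as n ones followed by a terminating 0:
  3 -> 1110 (4 bits)
  1 -> 10 (2 bits)
  6 -> 1111110 (7 bits)
Total length = 4 + 2 + 7 = 13 bits.

Unary([3, 1, 6]) = 1110101111110 (13 bits)


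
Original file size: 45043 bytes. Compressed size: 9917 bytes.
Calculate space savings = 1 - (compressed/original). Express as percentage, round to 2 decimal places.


ratio = compressed/original = 9917/45043 = 0.220167
savings = 1 - ratio = 1 - 0.220167 = 0.779833
as a percentage: 0.779833 * 100 = 77.98%

Space savings = 1 - 9917/45043 = 77.98%


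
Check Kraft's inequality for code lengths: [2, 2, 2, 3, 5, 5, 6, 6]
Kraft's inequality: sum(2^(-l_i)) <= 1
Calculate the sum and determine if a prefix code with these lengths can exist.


Sum = 2^(-2) + 2^(-2) + 2^(-2) + 2^(-3) + 2^(-5) + 2^(-5) + 2^(-6) + 2^(-6)
    = 0.25 + 0.25 + 0.25 + 0.125 + 0.03125 + 0.03125 + 0.015625 + 0.015625
    = 62/64 = 0.96875
Since 0.96875 <= 1, Kraft's inequality IS satisfied.
A prefix code with these lengths CAN exist.

Kraft sum = 0.96875. Satisfied.


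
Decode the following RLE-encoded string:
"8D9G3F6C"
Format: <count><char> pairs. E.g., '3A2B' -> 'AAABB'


Expanding each <count><char> pair:
  8D -> 'DDDDDDDD'
  9G -> 'GGGGGGGGG'
  3F -> 'FFF'
  6C -> 'CCCCCC'

Decoded = DDDDDDDDGGGGGGGGGFFFCCCCCC


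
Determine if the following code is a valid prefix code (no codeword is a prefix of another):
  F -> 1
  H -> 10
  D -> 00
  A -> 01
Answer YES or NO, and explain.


Checking each pair (does one codeword prefix another?):
  F='1' vs H='10': prefix -- VIOLATION

NO -- this is NOT a valid prefix code. F (1) is a prefix of H (10).


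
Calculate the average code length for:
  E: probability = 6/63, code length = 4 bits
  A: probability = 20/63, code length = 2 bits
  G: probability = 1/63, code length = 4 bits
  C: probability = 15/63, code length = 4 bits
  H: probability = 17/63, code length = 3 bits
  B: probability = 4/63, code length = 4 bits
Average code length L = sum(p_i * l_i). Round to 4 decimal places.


Weighted contributions p_i * l_i:
  E: (6/63) * 4 = 24/63
  A: (20/63) * 2 = 40/63
  G: (1/63) * 4 = 4/63
  C: (15/63) * 4 = 60/63
  H: (17/63) * 3 = 51/63
  B: (4/63) * 4 = 16/63
Sum = (24 + 40 + 4 + 60 + 51 + 16)/63 = 195/63

L = 195/63 = 3.0952 bits/symbol


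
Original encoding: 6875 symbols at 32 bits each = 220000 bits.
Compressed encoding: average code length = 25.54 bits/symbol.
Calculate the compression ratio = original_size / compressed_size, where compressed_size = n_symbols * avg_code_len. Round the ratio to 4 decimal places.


original_size = n_symbols * orig_bits = 6875 * 32 = 220000 bits
compressed_size = n_symbols * avg_code_len = 6875 * 25.54 = 175587.5 bits
ratio = original_size / compressed_size = 220000 / 175587.5 = 1.2529

Compression ratio = 1.2529


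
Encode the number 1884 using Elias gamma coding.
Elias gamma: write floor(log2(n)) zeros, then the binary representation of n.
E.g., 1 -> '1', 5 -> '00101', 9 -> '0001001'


num_bits = floor(log2(1884)) + 1 = 11
leading_zeros = num_bits - 1 = 10
binary(1884) = 11101011100

Elias gamma(1884) = '0000000000' + '11101011100' = 000000000011101011100 (21 bits)


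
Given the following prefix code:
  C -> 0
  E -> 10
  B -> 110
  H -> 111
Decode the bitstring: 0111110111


Decoding step by step:
Bits 0 -> C
Bits 111 -> H
Bits 110 -> B
Bits 111 -> H


Decoded message: CHBH


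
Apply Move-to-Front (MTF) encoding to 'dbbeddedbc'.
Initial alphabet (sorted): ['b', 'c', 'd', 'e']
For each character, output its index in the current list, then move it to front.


MTF encoding:
'd': index 2 in ['b', 'c', 'd', 'e'] -> ['d', 'b', 'c', 'e']
'b': index 1 in ['d', 'b', 'c', 'e'] -> ['b', 'd', 'c', 'e']
'b': index 0 in ['b', 'd', 'c', 'e'] -> ['b', 'd', 'c', 'e']
'e': index 3 in ['b', 'd', 'c', 'e'] -> ['e', 'b', 'd', 'c']
'd': index 2 in ['e', 'b', 'd', 'c'] -> ['d', 'e', 'b', 'c']
'd': index 0 in ['d', 'e', 'b', 'c'] -> ['d', 'e', 'b', 'c']
'e': index 1 in ['d', 'e', 'b', 'c'] -> ['e', 'd', 'b', 'c']
'd': index 1 in ['e', 'd', 'b', 'c'] -> ['d', 'e', 'b', 'c']
'b': index 2 in ['d', 'e', 'b', 'c'] -> ['b', 'd', 'e', 'c']
'c': index 3 in ['b', 'd', 'e', 'c'] -> ['c', 'b', 'd', 'e']


Output: [2, 1, 0, 3, 2, 0, 1, 1, 2, 3]


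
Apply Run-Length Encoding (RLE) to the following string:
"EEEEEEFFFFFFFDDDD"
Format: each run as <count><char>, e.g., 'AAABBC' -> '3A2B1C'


Scanning runs left to right:
  i=0: run of 'E' x 6 -> '6E'
  i=6: run of 'F' x 7 -> '7F'
  i=13: run of 'D' x 4 -> '4D'

RLE = 6E7F4D


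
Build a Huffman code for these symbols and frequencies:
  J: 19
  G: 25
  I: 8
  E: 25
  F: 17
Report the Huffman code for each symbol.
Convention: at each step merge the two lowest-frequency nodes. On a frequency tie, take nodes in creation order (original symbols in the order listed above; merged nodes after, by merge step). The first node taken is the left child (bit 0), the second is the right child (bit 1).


Huffman tree construction:
Step 1: Merge I(8) + F(17) = 25
Step 2: Merge J(19) + G(25) = 44
Step 3: Merge E(25) + (I+F)(25) = 50
Step 4: Merge (J+G)(44) + (E+(I+F))(50) = 94
Read each symbol's code off the tree from the root (left child = 0, right child = 1).

Codes:
  J: 00 (length 2)
  G: 01 (length 2)
  I: 110 (length 3)
  E: 10 (length 2)
  F: 111 (length 3)
Average code length: 213/94 = 2.2660 bits/symbol


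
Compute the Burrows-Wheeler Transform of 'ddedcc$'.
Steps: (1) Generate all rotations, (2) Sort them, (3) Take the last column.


Rotations (sorted):
  0: $ddedcc -> last char: c
  1: c$ddedc -> last char: c
  2: cc$dded -> last char: d
  3: dcc$dde -> last char: e
  4: ddedcc$ -> last char: $
  5: dedcc$d -> last char: d
  6: edcc$dd -> last char: d


BWT = ccde$dd


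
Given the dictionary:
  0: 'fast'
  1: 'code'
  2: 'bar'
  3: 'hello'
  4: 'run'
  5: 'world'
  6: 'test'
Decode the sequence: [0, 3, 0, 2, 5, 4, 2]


Look up each index in the dictionary:
  0 -> 'fast'
  3 -> 'hello'
  0 -> 'fast'
  2 -> 'bar'
  5 -> 'world'
  4 -> 'run'
  2 -> 'bar'

Decoded: "fast hello fast bar world run bar"


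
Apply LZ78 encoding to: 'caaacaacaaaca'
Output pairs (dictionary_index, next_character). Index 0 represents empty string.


LZ78 encoding steps:
Dictionary: {0: ''}
Step 1: w='' (idx 0), next='c' -> output (0, 'c'), add 'c' as idx 1
Step 2: w='' (idx 0), next='a' -> output (0, 'a'), add 'a' as idx 2
Step 3: w='a' (idx 2), next='a' -> output (2, 'a'), add 'aa' as idx 3
Step 4: w='c' (idx 1), next='a' -> output (1, 'a'), add 'ca' as idx 4
Step 5: w='a' (idx 2), next='c' -> output (2, 'c'), add 'ac' as idx 5
Step 6: w='aa' (idx 3), next='a' -> output (3, 'a'), add 'aaa' as idx 6
Step 7: w='ca' (idx 4), end of input -> output (4, '')


Encoded: [(0, 'c'), (0, 'a'), (2, 'a'), (1, 'a'), (2, 'c'), (3, 'a'), (4, '')]


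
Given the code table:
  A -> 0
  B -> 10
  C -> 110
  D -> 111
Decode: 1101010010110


Decoding:
110 -> C
10 -> B
10 -> B
0 -> A
10 -> B
110 -> C


Result: CBBABC


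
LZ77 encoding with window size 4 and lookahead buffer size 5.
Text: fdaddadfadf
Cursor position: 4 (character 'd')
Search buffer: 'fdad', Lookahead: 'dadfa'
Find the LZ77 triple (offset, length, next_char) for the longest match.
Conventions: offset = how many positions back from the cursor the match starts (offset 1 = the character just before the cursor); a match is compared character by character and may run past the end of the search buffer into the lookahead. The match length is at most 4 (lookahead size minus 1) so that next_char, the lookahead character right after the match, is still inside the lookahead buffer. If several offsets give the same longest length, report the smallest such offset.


Try each offset into the search buffer:
  offset=1 (pos 3, char 'd'): match length 1
  offset=2 (pos 2, char 'a'): match length 0
  offset=3 (pos 1, char 'd'): match length 3
  offset=4 (pos 0, char 'f'): match length 0
Longest match has length 3 at offset 3.
next_char = character at position 4 + 3 = 7 -> 'f'

Best match: offset=3, length=3 (matching 'dad' starting at position 1)
LZ77 triple: (3, 3, 'f')


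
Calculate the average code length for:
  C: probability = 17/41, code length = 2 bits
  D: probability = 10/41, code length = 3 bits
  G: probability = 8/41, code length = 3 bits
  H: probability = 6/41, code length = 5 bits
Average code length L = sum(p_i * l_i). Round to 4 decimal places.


Weighted contributions p_i * l_i:
  C: (17/41) * 2 = 34/41
  D: (10/41) * 3 = 30/41
  G: (8/41) * 3 = 24/41
  H: (6/41) * 5 = 30/41
Sum = (34 + 30 + 24 + 30)/41 = 118/41

L = 118/41 = 2.8780 bits/symbol


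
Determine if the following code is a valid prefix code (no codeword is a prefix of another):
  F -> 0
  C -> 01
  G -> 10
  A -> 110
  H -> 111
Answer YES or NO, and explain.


Checking each pair (does one codeword prefix another?):
  F='0' vs C='01': prefix -- VIOLATION

NO -- this is NOT a valid prefix code. F (0) is a prefix of C (01).


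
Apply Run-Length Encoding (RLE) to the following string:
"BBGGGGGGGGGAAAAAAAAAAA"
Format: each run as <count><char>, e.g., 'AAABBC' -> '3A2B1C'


Scanning runs left to right:
  i=0: run of 'B' x 2 -> '2B'
  i=2: run of 'G' x 9 -> '9G'
  i=11: run of 'A' x 11 -> '11A'

RLE = 2B9G11A


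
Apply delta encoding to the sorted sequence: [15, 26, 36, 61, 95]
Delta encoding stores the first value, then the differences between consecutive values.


First value: 15
Deltas:
  26 - 15 = 11
  36 - 26 = 10
  61 - 36 = 25
  95 - 61 = 34


Delta encoded: [15, 11, 10, 25, 34]


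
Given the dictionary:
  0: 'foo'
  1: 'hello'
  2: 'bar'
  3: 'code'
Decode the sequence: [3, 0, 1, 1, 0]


Look up each index in the dictionary:
  3 -> 'code'
  0 -> 'foo'
  1 -> 'hello'
  1 -> 'hello'
  0 -> 'foo'

Decoded: "code foo hello hello foo"


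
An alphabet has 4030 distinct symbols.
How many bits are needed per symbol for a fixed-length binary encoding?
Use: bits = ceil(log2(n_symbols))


log2(4030) = 11.9766
Bracket: 2^11 = 2048 < 4030 <= 2^12 = 4096
So ceil(log2(4030)) = 12

bits = ceil(log2(4030)) = ceil(11.9766) = 12 bits


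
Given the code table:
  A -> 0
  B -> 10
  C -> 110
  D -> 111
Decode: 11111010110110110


Decoding:
111 -> D
110 -> C
10 -> B
110 -> C
110 -> C
110 -> C


Result: DCBCCC


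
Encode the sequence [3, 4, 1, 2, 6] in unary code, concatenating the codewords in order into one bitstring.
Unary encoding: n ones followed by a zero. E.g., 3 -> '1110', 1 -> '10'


Encode each number as n ones followed by a terminating 0:
  3 -> 1110 (4 bits)
  4 -> 11110 (5 bits)
  1 -> 10 (2 bits)
  2 -> 110 (3 bits)
  6 -> 1111110 (7 bits)
Total length = 4 + 5 + 2 + 3 + 7 = 21 bits.

Unary([3, 4, 1, 2, 6]) = 111011110101101111110 (21 bits)


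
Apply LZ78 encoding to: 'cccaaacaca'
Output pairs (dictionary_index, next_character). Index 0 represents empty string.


LZ78 encoding steps:
Dictionary: {0: ''}
Step 1: w='' (idx 0), next='c' -> output (0, 'c'), add 'c' as idx 1
Step 2: w='c' (idx 1), next='c' -> output (1, 'c'), add 'cc' as idx 2
Step 3: w='' (idx 0), next='a' -> output (0, 'a'), add 'a' as idx 3
Step 4: w='a' (idx 3), next='a' -> output (3, 'a'), add 'aa' as idx 4
Step 5: w='c' (idx 1), next='a' -> output (1, 'a'), add 'ca' as idx 5
Step 6: w='ca' (idx 5), end of input -> output (5, '')


Encoded: [(0, 'c'), (1, 'c'), (0, 'a'), (3, 'a'), (1, 'a'), (5, '')]
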